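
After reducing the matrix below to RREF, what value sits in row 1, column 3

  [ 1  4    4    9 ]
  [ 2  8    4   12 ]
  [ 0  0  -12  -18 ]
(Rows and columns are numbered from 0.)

3/2

R2 → R2 − 2·R1
  [ 1  4    4    9 ]
  [ 0  0   -4   -6 ]
  [ 0  0  -12  -18 ]
R2 → -1/4·R2
  [ 1  4    4    9 ]
  [ 0  0    1  3/2 ]
  [ 0  0  -12  -18 ]
R3 → R3 + 12·R2
  [ 1  4  4    9 ]
  [ 0  0  1  3/2 ]
  [ 0  0  0    0 ]
R1 → R1 − 4·R2
  [ 1  4  0    3 ]
  [ 0  0  1  3/2 ]
  [ 0  0  0    0 ]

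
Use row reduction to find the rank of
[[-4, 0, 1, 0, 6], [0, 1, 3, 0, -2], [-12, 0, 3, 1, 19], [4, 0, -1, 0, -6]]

Multiply R1 by -1/4.
  [   1  0  -1/4  0  -3/2 ]
  [   0  1     3  0    -2 ]
  [ -12  0     3  1    19 ]
  [   4  0    -1  0    -6 ]
Add 12 times R1 to R3.
  [ 1  0  -1/4  0  -3/2 ]
  [ 0  1     3  0    -2 ]
  [ 0  0     0  1     1 ]
  [ 4  0    -1  0    -6 ]
Subtract 4 times R1 from R4.
  [ 1  0  -1/4  0  -3/2 ]
  [ 0  1     3  0    -2 ]
  [ 0  0     0  1     1 ]
  [ 0  0     0  0     0 ]
The reduced form has 3 nonzero rows.

rank = 3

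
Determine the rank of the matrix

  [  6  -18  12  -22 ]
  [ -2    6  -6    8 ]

R1 := 1/6·R1
  [  1  -3   2  -11/3 ]
  [ -2   6  -6      8 ]
R2 := R2 + 2·R1
  [ 1  -3   2  -11/3 ]
  [ 0   0  -2    2/3 ]
R2 := -1/2·R2
  [ 1  -3  2  -11/3 ]
  [ 0   0  1   -1/3 ]
R1 := R1 − 2·R2
  [ 1  -3  0    -3 ]
  [ 0   0  1  -1/3 ]
The reduced form has 2 nonzero rows.

rank = 2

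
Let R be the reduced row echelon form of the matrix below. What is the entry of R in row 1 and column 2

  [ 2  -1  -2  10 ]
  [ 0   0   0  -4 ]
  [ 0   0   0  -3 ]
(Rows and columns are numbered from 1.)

-1/2

R1 → 1/2·R1
  [ 1  -1/2  -1   5 ]
  [ 0     0   0  -4 ]
  [ 0     0   0  -3 ]
R2 → -1/4·R2
  [ 1  -1/2  -1   5 ]
  [ 0     0   0   1 ]
  [ 0     0   0  -3 ]
R3 → R3 + 3·R2
  [ 1  -1/2  -1  5 ]
  [ 0     0   0  1 ]
  [ 0     0   0  0 ]
R1 → R1 − 5·R2
  [ 1  -1/2  -1  0 ]
  [ 0     0   0  1 ]
  [ 0     0   0  0 ]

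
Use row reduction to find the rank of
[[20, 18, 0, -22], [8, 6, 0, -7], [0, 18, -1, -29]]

Multiply r1 by 1/20.
  [ 1  9/10   0  -11/10 ]
  [ 8     6   0      -7 ]
  [ 0    18  -1     -29 ]
Subtract 8 times r1 from r2.
  [ 1  9/10   0  -11/10 ]
  [ 0  -6/5   0     9/5 ]
  [ 0    18  -1     -29 ]
Multiply r2 by -5/6.
  [ 1  9/10   0  -11/10 ]
  [ 0     1   0    -3/2 ]
  [ 0    18  -1     -29 ]
Subtract 18 times r2 from r3.
  [ 1  9/10   0  -11/10 ]
  [ 0     1   0    -3/2 ]
  [ 0     0  -1      -2 ]
Multiply r3 by -1.
  [ 1  9/10  0  -11/10 ]
  [ 0     1  0    -3/2 ]
  [ 0     0  1       2 ]
Subtract 9/10 times r2 from r1.
  [ 1  0  0   1/4 ]
  [ 0  1  0  -3/2 ]
  [ 0  0  1     2 ]
The reduced form has 3 nonzero rows.

rank = 3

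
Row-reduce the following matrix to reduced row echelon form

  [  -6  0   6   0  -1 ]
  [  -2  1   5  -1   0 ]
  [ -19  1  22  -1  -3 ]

[[1, 0, -1, 0, 0], [0, 1, 3, -1, 0], [0, 0, 0, 0, 1]]

R1 ← -1/6·R1
  [   1  0  -1   0  1/6 ]
  [  -2  1   5  -1    0 ]
  [ -19  1  22  -1   -3 ]
R2 ← R2 + 2·R1
  [   1  0  -1   0  1/6 ]
  [   0  1   3  -1  1/3 ]
  [ -19  1  22  -1   -3 ]
R3 ← R3 + 19·R1
  [ 1  0  -1   0  1/6 ]
  [ 0  1   3  -1  1/3 ]
  [ 0  1   3  -1  1/6 ]
R3 ← R3 − R2
  [ 1  0  -1   0   1/6 ]
  [ 0  1   3  -1   1/3 ]
  [ 0  0   0   0  -1/6 ]
R3 ← -6·R3
  [ 1  0  -1   0  1/6 ]
  [ 0  1   3  -1  1/3 ]
  [ 0  0   0   0    1 ]
R2 ← R2 − 1/3·R3
  [ 1  0  -1   0  1/6 ]
  [ 0  1   3  -1    0 ]
  [ 0  0   0   0    1 ]
R1 ← R1 − 1/6·R3
  [ 1  0  -1   0  0 ]
  [ 0  1   3  -1  0 ]
  [ 0  0   0   0  1 ]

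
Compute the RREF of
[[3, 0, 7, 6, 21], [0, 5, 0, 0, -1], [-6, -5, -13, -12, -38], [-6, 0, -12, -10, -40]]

[[1, 0, 0, 0, 4], [0, 1, 0, 0, -1/5], [0, 0, 1, 0, 3], [0, 0, 0, 1, -2]]

R1 → 1/3·R1
  [  1   0  7/3    2    7 ]
  [  0   5    0    0   -1 ]
  [ -6  -5  -13  -12  -38 ]
  [ -6   0  -12  -10  -40 ]
R3 → R3 + 6·R1
  [  1   0  7/3    2    7 ]
  [  0   5    0    0   -1 ]
  [  0  -5    1    0    4 ]
  [ -6   0  -12  -10  -40 ]
R4 → R4 + 6·R1
  [ 1   0  7/3  2   7 ]
  [ 0   5    0  0  -1 ]
  [ 0  -5    1  0   4 ]
  [ 0   0    2  2   2 ]
R2 → 1/5·R2
  [ 1   0  7/3  2     7 ]
  [ 0   1    0  0  -1/5 ]
  [ 0  -5    1  0     4 ]
  [ 0   0    2  2     2 ]
R3 → R3 + 5·R2
  [ 1  0  7/3  2     7 ]
  [ 0  1    0  0  -1/5 ]
  [ 0  0    1  0     3 ]
  [ 0  0    2  2     2 ]
R4 → R4 − 2·R3
  [ 1  0  7/3  2     7 ]
  [ 0  1    0  0  -1/5 ]
  [ 0  0    1  0     3 ]
  [ 0  0    0  2    -4 ]
R4 → 1/2·R4
  [ 1  0  7/3  2     7 ]
  [ 0  1    0  0  -1/5 ]
  [ 0  0    1  0     3 ]
  [ 0  0    0  1    -2 ]
R1 → R1 − 2·R4
  [ 1  0  7/3  0    11 ]
  [ 0  1    0  0  -1/5 ]
  [ 0  0    1  0     3 ]
  [ 0  0    0  1    -2 ]
R1 → R1 − 7/3·R3
  [ 1  0  0  0     4 ]
  [ 0  1  0  0  -1/5 ]
  [ 0  0  1  0     3 ]
  [ 0  0  0  1    -2 ]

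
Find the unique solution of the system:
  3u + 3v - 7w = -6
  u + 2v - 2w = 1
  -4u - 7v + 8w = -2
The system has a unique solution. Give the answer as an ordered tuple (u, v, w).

Form the augmented matrix and row-reduce:
  [  3   3  -7  |  -6 ]
  [  1   2  -2  |   1 ]
  [ -4  -7   8  |  -2 ]
R1 ← 1/3·R1
  [  1   1  -7/3  |  -2 ]
  [  1   2    -2  |   1 ]
  [ -4  -7     8  |  -2 ]
R2 ← R2 − R1
  [  1   1  -7/3  |  -2 ]
  [  0   1   1/3  |   3 ]
  [ -4  -7     8  |  -2 ]
R3 ← R3 + 4·R1
  [ 1   1  -7/3  |   -2 ]
  [ 0   1   1/3  |    3 ]
  [ 0  -3  -4/3  |  -10 ]
R3 ← R3 + 3·R2
  [ 1  1  -7/3  |  -2 ]
  [ 0  1   1/3  |   3 ]
  [ 0  0  -1/3  |  -1 ]
R3 ← -3·R3
  [ 1  1  -7/3  |  -2 ]
  [ 0  1   1/3  |   3 ]
  [ 0  0     1  |   3 ]
R2 ← R2 − 1/3·R3
  [ 1  1  -7/3  |  -2 ]
  [ 0  1     0  |   2 ]
  [ 0  0     1  |   3 ]
R1 ← R1 + 7/3·R3
  [ 1  1  0  |  5 ]
  [ 0  1  0  |  2 ]
  [ 0  0  1  |  3 ]
R1 ← R1 − R2
  [ 1  0  0  |  3 ]
  [ 0  1  0  |  2 ]
  [ 0  0  1  |  3 ]
Reading off the last column: u = 3, v = 2, w = 3.

(3, 2, 3)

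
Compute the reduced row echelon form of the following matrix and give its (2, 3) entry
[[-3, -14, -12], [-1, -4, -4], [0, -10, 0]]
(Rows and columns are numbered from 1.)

r1 → -1/3·r1
  [  1  14/3   4 ]
  [ -1    -4  -4 ]
  [  0   -10   0 ]
r2 → r2 + r1
  [ 1  14/3  4 ]
  [ 0   2/3  0 ]
  [ 0   -10  0 ]
r2 → 3/2·r2
  [ 1  14/3  4 ]
  [ 0     1  0 ]
  [ 0   -10  0 ]
r3 → r3 + 10·r2
  [ 1  14/3  4 ]
  [ 0     1  0 ]
  [ 0     0  0 ]
r1 → r1 − 14/3·r2
  [ 1  0  4 ]
  [ 0  1  0 ]
  [ 0  0  0 ]

0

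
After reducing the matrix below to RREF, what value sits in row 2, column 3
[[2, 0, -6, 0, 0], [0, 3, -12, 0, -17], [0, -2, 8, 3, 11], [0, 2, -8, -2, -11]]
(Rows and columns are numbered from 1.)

Multiply R1 by 1/2.
  [ 1   0   -3   0    0 ]
  [ 0   3  -12   0  -17 ]
  [ 0  -2    8   3   11 ]
  [ 0   2   -8  -2  -11 ]
Multiply R2 by 1/3.
  [ 1   0  -3   0      0 ]
  [ 0   1  -4   0  -17/3 ]
  [ 0  -2   8   3     11 ]
  [ 0   2  -8  -2    -11 ]
Add 2 times R2 to R3.
  [ 1  0  -3   0      0 ]
  [ 0  1  -4   0  -17/3 ]
  [ 0  0   0   3   -1/3 ]
  [ 0  2  -8  -2    -11 ]
Subtract 2 times R2 from R4.
  [ 1  0  -3   0      0 ]
  [ 0  1  -4   0  -17/3 ]
  [ 0  0   0   3   -1/3 ]
  [ 0  0   0  -2    1/3 ]
Multiply R3 by 1/3.
  [ 1  0  -3   0      0 ]
  [ 0  1  -4   0  -17/3 ]
  [ 0  0   0   1   -1/9 ]
  [ 0  0   0  -2    1/3 ]
Add 2 times R3 to R4.
  [ 1  0  -3  0      0 ]
  [ 0  1  -4  0  -17/3 ]
  [ 0  0   0  1   -1/9 ]
  [ 0  0   0  0    1/9 ]
Multiply R4 by 9.
  [ 1  0  -3  0      0 ]
  [ 0  1  -4  0  -17/3 ]
  [ 0  0   0  1   -1/9 ]
  [ 0  0   0  0      1 ]
Add 1/9 times R4 to R3.
  [ 1  0  -3  0      0 ]
  [ 0  1  -4  0  -17/3 ]
  [ 0  0   0  1      0 ]
  [ 0  0   0  0      1 ]
Add 17/3 times R4 to R2.
  [ 1  0  -3  0  0 ]
  [ 0  1  -4  0  0 ]
  [ 0  0   0  1  0 ]
  [ 0  0   0  0  1 ]

-4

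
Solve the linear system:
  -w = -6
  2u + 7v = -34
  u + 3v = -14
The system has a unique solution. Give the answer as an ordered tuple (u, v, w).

Form the augmented matrix and row-reduce:
  [ 0  0  -1  |   -6 ]
  [ 2  7   0  |  -34 ]
  [ 1  3   0  |  -14 ]
R1 ↔ R2
  [ 2  7   0  |  -34 ]
  [ 0  0  -1  |   -6 ]
  [ 1  3   0  |  -14 ]
R1 ← 1/2·R1
  [ 1  7/2   0  |  -17 ]
  [ 0    0  -1  |   -6 ]
  [ 1    3   0  |  -14 ]
R3 ← R3 − R1
  [ 1   7/2   0  |  -17 ]
  [ 0     0  -1  |   -6 ]
  [ 0  -1/2   0  |    3 ]
R2 ↔ R3
  [ 1   7/2   0  |  -17 ]
  [ 0  -1/2   0  |    3 ]
  [ 0     0  -1  |   -6 ]
R2 ← -2·R2
  [ 1  7/2   0  |  -17 ]
  [ 0    1   0  |   -6 ]
  [ 0    0  -1  |   -6 ]
R3 ← -1·R3
  [ 1  7/2  0  |  -17 ]
  [ 0    1  0  |   -6 ]
  [ 0    0  1  |    6 ]
R1 ← R1 − 7/2·R2
  [ 1  0  0  |   4 ]
  [ 0  1  0  |  -6 ]
  [ 0  0  1  |   6 ]
Reading off the last column: u = 4, v = -6, w = 6.

(4, -6, 6)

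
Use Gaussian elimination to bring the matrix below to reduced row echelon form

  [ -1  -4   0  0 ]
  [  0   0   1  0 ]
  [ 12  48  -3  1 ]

Multiply R1 by -1.
Subtract 12 times R1 from R3.
Add 3 times R2 to R3.

[[1, 4, 0, 0], [0, 0, 1, 0], [0, 0, 0, 1]]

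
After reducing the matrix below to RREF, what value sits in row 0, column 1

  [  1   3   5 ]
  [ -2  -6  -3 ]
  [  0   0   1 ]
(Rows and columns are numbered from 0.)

R2 ← R2 + 2·R1
  [ 1  3  5 ]
  [ 0  0  7 ]
  [ 0  0  1 ]
R2 ← 1/7·R2
  [ 1  3  5 ]
  [ 0  0  1 ]
  [ 0  0  1 ]
R3 ← R3 − R2
  [ 1  3  5 ]
  [ 0  0  1 ]
  [ 0  0  0 ]
R1 ← R1 − 5·R2
  [ 1  3  0 ]
  [ 0  0  1 ]
  [ 0  0  0 ]

3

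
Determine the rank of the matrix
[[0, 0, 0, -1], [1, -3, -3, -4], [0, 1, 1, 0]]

rank = 3

ρ1 <-> ρ2
  [ 1  -3  -3  -4 ]
  [ 0   0   0  -1 ]
  [ 0   1   1   0 ]
ρ2 <-> ρ3
  [ 1  -3  -3  -4 ]
  [ 0   1   1   0 ]
  [ 0   0   0  -1 ]
ρ3 := -1·ρ3
  [ 1  -3  -3  -4 ]
  [ 0   1   1   0 ]
  [ 0   0   0   1 ]
ρ1 := ρ1 + 4·ρ3
  [ 1  -3  -3  0 ]
  [ 0   1   1  0 ]
  [ 0   0   0  1 ]
ρ1 := ρ1 + 3·ρ2
  [ 1  0  0  0 ]
  [ 0  1  1  0 ]
  [ 0  0  0  1 ]
The reduced form has 3 nonzero rows.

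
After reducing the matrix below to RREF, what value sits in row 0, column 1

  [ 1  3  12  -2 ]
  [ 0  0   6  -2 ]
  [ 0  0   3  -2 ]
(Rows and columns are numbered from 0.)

3

ρ2 -> 1/6·ρ2
  [ 1  3  12    -2 ]
  [ 0  0   1  -1/3 ]
  [ 0  0   3    -2 ]
ρ3 -> ρ3 − 3·ρ2
  [ 1  3  12    -2 ]
  [ 0  0   1  -1/3 ]
  [ 0  0   0    -1 ]
ρ3 -> -1·ρ3
  [ 1  3  12    -2 ]
  [ 0  0   1  -1/3 ]
  [ 0  0   0     1 ]
ρ2 -> ρ2 + 1/3·ρ3
  [ 1  3  12  -2 ]
  [ 0  0   1   0 ]
  [ 0  0   0   1 ]
ρ1 -> ρ1 + 2·ρ3
  [ 1  3  12  0 ]
  [ 0  0   1  0 ]
  [ 0  0   0  1 ]
ρ1 -> ρ1 − 12·ρ2
  [ 1  3  0  0 ]
  [ 0  0  1  0 ]
  [ 0  0  0  1 ]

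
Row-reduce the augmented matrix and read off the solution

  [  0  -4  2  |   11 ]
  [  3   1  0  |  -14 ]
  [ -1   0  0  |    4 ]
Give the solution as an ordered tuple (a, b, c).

(-4, -2, 3/2)

r1 <-> r2
  [  3   1  0  |  -14 ]
  [  0  -4  2  |   11 ]
  [ -1   0  0  |    4 ]
r1 -> 1/3·r1
  [  1  1/3  0  |  -14/3 ]
  [  0   -4  2  |     11 ]
  [ -1    0  0  |      4 ]
r3 -> r3 + r1
  [ 1  1/3  0  |  -14/3 ]
  [ 0   -4  2  |     11 ]
  [ 0  1/3  0  |   -2/3 ]
r2 -> -1/4·r2
  [ 1  1/3     0  |  -14/3 ]
  [ 0    1  -1/2  |  -11/4 ]
  [ 0  1/3     0  |   -2/3 ]
r3 -> r3 − 1/3·r2
  [ 1  1/3     0  |  -14/3 ]
  [ 0    1  -1/2  |  -11/4 ]
  [ 0    0   1/6  |    1/4 ]
r3 -> 6·r3
  [ 1  1/3     0  |  -14/3 ]
  [ 0    1  -1/2  |  -11/4 ]
  [ 0    0     1  |    3/2 ]
r2 -> r2 + 1/2·r3
  [ 1  1/3  0  |  -14/3 ]
  [ 0    1  0  |     -2 ]
  [ 0    0  1  |    3/2 ]
r1 -> r1 − 1/3·r2
  [ 1  0  0  |   -4 ]
  [ 0  1  0  |   -2 ]
  [ 0  0  1  |  3/2 ]
Reading off the last column: a = -4, b = -2, c = 3/2.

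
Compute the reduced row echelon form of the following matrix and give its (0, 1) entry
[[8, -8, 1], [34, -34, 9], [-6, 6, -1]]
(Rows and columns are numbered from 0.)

-1

r1 ← 1/8·r1
  [  1   -1  1/8 ]
  [ 34  -34    9 ]
  [ -6    6   -1 ]
r2 ← r2 − 34·r1
  [  1  -1   1/8 ]
  [  0   0  19/4 ]
  [ -6   6    -1 ]
r3 ← r3 + 6·r1
  [ 1  -1   1/8 ]
  [ 0   0  19/4 ]
  [ 0   0  -1/4 ]
r2 ← 4/19·r2
  [ 1  -1   1/8 ]
  [ 0   0     1 ]
  [ 0   0  -1/4 ]
r3 ← r3 + 1/4·r2
  [ 1  -1  1/8 ]
  [ 0   0    1 ]
  [ 0   0    0 ]
r1 ← r1 − 1/8·r2
  [ 1  -1  0 ]
  [ 0   0  1 ]
  [ 0   0  0 ]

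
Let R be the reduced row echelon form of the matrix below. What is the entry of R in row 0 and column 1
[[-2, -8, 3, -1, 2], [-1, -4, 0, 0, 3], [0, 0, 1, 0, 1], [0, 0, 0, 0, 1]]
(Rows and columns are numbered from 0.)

Multiply R1 by -1/2.
  [  1   4  -3/2  1/2  -1 ]
  [ -1  -4     0    0   3 ]
  [  0   0     1    0   1 ]
  [  0   0     0    0   1 ]
Add R1 to R2.
  [ 1  4  -3/2  1/2  -1 ]
  [ 0  0  -3/2  1/2   2 ]
  [ 0  0     1    0   1 ]
  [ 0  0     0    0   1 ]
Multiply R2 by -2/3.
  [ 1  4  -3/2   1/2    -1 ]
  [ 0  0     1  -1/3  -4/3 ]
  [ 0  0     1     0     1 ]
  [ 0  0     0     0     1 ]
Subtract R2 from R3.
  [ 1  4  -3/2   1/2    -1 ]
  [ 0  0     1  -1/3  -4/3 ]
  [ 0  0     0   1/3   7/3 ]
  [ 0  0     0     0     1 ]
Multiply R3 by 3.
  [ 1  4  -3/2   1/2    -1 ]
  [ 0  0     1  -1/3  -4/3 ]
  [ 0  0     0     1     7 ]
  [ 0  0     0     0     1 ]
Subtract 7 times R4 from R3.
  [ 1  4  -3/2   1/2    -1 ]
  [ 0  0     1  -1/3  -4/3 ]
  [ 0  0     0     1     0 ]
  [ 0  0     0     0     1 ]
Add 4/3 times R4 to R2.
  [ 1  4  -3/2   1/2  -1 ]
  [ 0  0     1  -1/3   0 ]
  [ 0  0     0     1   0 ]
  [ 0  0     0     0   1 ]
Add R4 to R1.
  [ 1  4  -3/2   1/2  0 ]
  [ 0  0     1  -1/3  0 ]
  [ 0  0     0     1  0 ]
  [ 0  0     0     0  1 ]
Add 1/3 times R3 to R2.
  [ 1  4  -3/2  1/2  0 ]
  [ 0  0     1    0  0 ]
  [ 0  0     0    1  0 ]
  [ 0  0     0    0  1 ]
Subtract 1/2 times R3 from R1.
  [ 1  4  -3/2  0  0 ]
  [ 0  0     1  0  0 ]
  [ 0  0     0  1  0 ]
  [ 0  0     0  0  1 ]
Add 3/2 times R2 to R1.
  [ 1  4  0  0  0 ]
  [ 0  0  1  0  0 ]
  [ 0  0  0  1  0 ]
  [ 0  0  0  0  1 ]

4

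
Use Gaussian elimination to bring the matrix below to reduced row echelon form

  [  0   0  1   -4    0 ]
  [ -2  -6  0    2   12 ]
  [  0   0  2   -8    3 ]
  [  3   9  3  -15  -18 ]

[[1, 3, 0, -1, 0], [0, 0, 1, -4, 0], [0, 0, 0, 0, 1], [0, 0, 0, 0, 0]]

Swap r1 and r2.
  [ -2  -6  0    2   12 ]
  [  0   0  1   -4    0 ]
  [  0   0  2   -8    3 ]
  [  3   9  3  -15  -18 ]
Multiply r1 by -1/2.
  [ 1  3  0   -1   -6 ]
  [ 0  0  1   -4    0 ]
  [ 0  0  2   -8    3 ]
  [ 3  9  3  -15  -18 ]
Subtract 3 times r1 from r4.
  [ 1  3  0   -1  -6 ]
  [ 0  0  1   -4   0 ]
  [ 0  0  2   -8   3 ]
  [ 0  0  3  -12   0 ]
Subtract 2 times r2 from r3.
  [ 1  3  0   -1  -6 ]
  [ 0  0  1   -4   0 ]
  [ 0  0  0    0   3 ]
  [ 0  0  3  -12   0 ]
Subtract 3 times r2 from r4.
  [ 1  3  0  -1  -6 ]
  [ 0  0  1  -4   0 ]
  [ 0  0  0   0   3 ]
  [ 0  0  0   0   0 ]
Multiply r3 by 1/3.
  [ 1  3  0  -1  -6 ]
  [ 0  0  1  -4   0 ]
  [ 0  0  0   0   1 ]
  [ 0  0  0   0   0 ]
Add 6 times r3 to r1.
  [ 1  3  0  -1  0 ]
  [ 0  0  1  -4  0 ]
  [ 0  0  0   0  1 ]
  [ 0  0  0   0  0 ]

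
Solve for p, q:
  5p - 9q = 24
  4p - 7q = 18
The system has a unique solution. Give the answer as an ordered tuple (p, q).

Form the augmented matrix and row-reduce:
  [ 5  -9  |  24 ]
  [ 4  -7  |  18 ]
ρ1 → 1/5·ρ1
  [ 1  -9/5  |  24/5 ]
  [ 4    -7  |    18 ]
ρ2 → ρ2 − 4·ρ1
  [ 1  -9/5  |  24/5 ]
  [ 0   1/5  |  -6/5 ]
ρ2 → 5·ρ2
  [ 1  -9/5  |  24/5 ]
  [ 0     1  |    -6 ]
ρ1 → ρ1 + 9/5·ρ2
  [ 1  0  |  -6 ]
  [ 0  1  |  -6 ]
Reading off the last column: p = -6, q = -6.

(-6, -6)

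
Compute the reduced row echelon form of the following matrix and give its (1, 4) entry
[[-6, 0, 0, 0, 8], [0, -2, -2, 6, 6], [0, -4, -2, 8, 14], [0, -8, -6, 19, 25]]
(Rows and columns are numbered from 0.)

-3

R1 := -1/6·R1
  [ 1   0   0   0  -4/3 ]
  [ 0  -2  -2   6     6 ]
  [ 0  -4  -2   8    14 ]
  [ 0  -8  -6  19    25 ]
R2 := -1/2·R2
  [ 1   0   0   0  -4/3 ]
  [ 0   1   1  -3    -3 ]
  [ 0  -4  -2   8    14 ]
  [ 0  -8  -6  19    25 ]
R3 := R3 + 4·R2
  [ 1   0   0   0  -4/3 ]
  [ 0   1   1  -3    -3 ]
  [ 0   0   2  -4     2 ]
  [ 0  -8  -6  19    25 ]
R4 := R4 + 8·R2
  [ 1  0  0   0  -4/3 ]
  [ 0  1  1  -3    -3 ]
  [ 0  0  2  -4     2 ]
  [ 0  0  2  -5     1 ]
R3 := 1/2·R3
  [ 1  0  0   0  -4/3 ]
  [ 0  1  1  -3    -3 ]
  [ 0  0  1  -2     1 ]
  [ 0  0  2  -5     1 ]
R4 := R4 − 2·R3
  [ 1  0  0   0  -4/3 ]
  [ 0  1  1  -3    -3 ]
  [ 0  0  1  -2     1 ]
  [ 0  0  0  -1    -1 ]
R4 := -1·R4
  [ 1  0  0   0  -4/3 ]
  [ 0  1  1  -3    -3 ]
  [ 0  0  1  -2     1 ]
  [ 0  0  0   1     1 ]
R3 := R3 + 2·R4
  [ 1  0  0   0  -4/3 ]
  [ 0  1  1  -3    -3 ]
  [ 0  0  1   0     3 ]
  [ 0  0  0   1     1 ]
R2 := R2 + 3·R4
  [ 1  0  0  0  -4/3 ]
  [ 0  1  1  0     0 ]
  [ 0  0  1  0     3 ]
  [ 0  0  0  1     1 ]
R2 := R2 − R3
  [ 1  0  0  0  -4/3 ]
  [ 0  1  0  0    -3 ]
  [ 0  0  1  0     3 ]
  [ 0  0  0  1     1 ]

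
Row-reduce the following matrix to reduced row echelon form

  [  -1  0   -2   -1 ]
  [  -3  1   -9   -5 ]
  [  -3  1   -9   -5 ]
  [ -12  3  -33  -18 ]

Multiply r1 by -1.
  [   1  0    2    1 ]
  [  -3  1   -9   -5 ]
  [  -3  1   -9   -5 ]
  [ -12  3  -33  -18 ]
Add 3 times r1 to r2.
  [   1  0    2    1 ]
  [   0  1   -3   -2 ]
  [  -3  1   -9   -5 ]
  [ -12  3  -33  -18 ]
Add 3 times r1 to r3.
  [   1  0    2    1 ]
  [   0  1   -3   -2 ]
  [   0  1   -3   -2 ]
  [ -12  3  -33  -18 ]
Add 12 times r1 to r4.
  [ 1  0   2   1 ]
  [ 0  1  -3  -2 ]
  [ 0  1  -3  -2 ]
  [ 0  3  -9  -6 ]
Subtract r2 from r3.
  [ 1  0   2   1 ]
  [ 0  1  -3  -2 ]
  [ 0  0   0   0 ]
  [ 0  3  -9  -6 ]
Subtract 3 times r2 from r4.
  [ 1  0   2   1 ]
  [ 0  1  -3  -2 ]
  [ 0  0   0   0 ]
  [ 0  0   0   0 ]

[[1, 0, 2, 1], [0, 1, -3, -2], [0, 0, 0, 0], [0, 0, 0, 0]]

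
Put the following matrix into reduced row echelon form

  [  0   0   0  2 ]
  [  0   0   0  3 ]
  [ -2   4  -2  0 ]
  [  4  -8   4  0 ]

[[1, -2, 1, 0], [0, 0, 0, 1], [0, 0, 0, 0], [0, 0, 0, 0]]

r1 <=> r3
  [ -2   4  -2  0 ]
  [  0   0   0  3 ]
  [  0   0   0  2 ]
  [  4  -8   4  0 ]
r1 ← -1/2·r1
  [ 1  -2  1  0 ]
  [ 0   0  0  3 ]
  [ 0   0  0  2 ]
  [ 4  -8  4  0 ]
r4 ← r4 − 4·r1
  [ 1  -2  1  0 ]
  [ 0   0  0  3 ]
  [ 0   0  0  2 ]
  [ 0   0  0  0 ]
r2 ← 1/3·r2
  [ 1  -2  1  0 ]
  [ 0   0  0  1 ]
  [ 0   0  0  2 ]
  [ 0   0  0  0 ]
r3 ← r3 − 2·r2
  [ 1  -2  1  0 ]
  [ 0   0  0  1 ]
  [ 0   0  0  0 ]
  [ 0   0  0  0 ]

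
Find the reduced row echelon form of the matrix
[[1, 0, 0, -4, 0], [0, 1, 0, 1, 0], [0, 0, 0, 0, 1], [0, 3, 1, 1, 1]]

[[1, 0, 0, -4, 0], [0, 1, 0, 1, 0], [0, 0, 1, -2, 0], [0, 0, 0, 0, 1]]

R4 -> R4 − 3·R2
  [ 1  0  0  -4  0 ]
  [ 0  1  0   1  0 ]
  [ 0  0  0   0  1 ]
  [ 0  0  1  -2  1 ]
R3 <=> R4
  [ 1  0  0  -4  0 ]
  [ 0  1  0   1  0 ]
  [ 0  0  1  -2  1 ]
  [ 0  0  0   0  1 ]
R3 -> R3 − R4
  [ 1  0  0  -4  0 ]
  [ 0  1  0   1  0 ]
  [ 0  0  1  -2  0 ]
  [ 0  0  0   0  1 ]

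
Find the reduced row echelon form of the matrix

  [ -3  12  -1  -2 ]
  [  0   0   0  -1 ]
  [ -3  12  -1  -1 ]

R1 ← -1/3·R1
  [  1  -4  1/3  2/3 ]
  [  0   0    0   -1 ]
  [ -3  12   -1   -1 ]
R3 ← R3 + 3·R1
  [ 1  -4  1/3  2/3 ]
  [ 0   0    0   -1 ]
  [ 0   0    0    1 ]
R2 ← -1·R2
  [ 1  -4  1/3  2/3 ]
  [ 0   0    0    1 ]
  [ 0   0    0    1 ]
R3 ← R3 − R2
  [ 1  -4  1/3  2/3 ]
  [ 0   0    0    1 ]
  [ 0   0    0    0 ]
R1 ← R1 − 2/3·R2
  [ 1  -4  1/3  0 ]
  [ 0   0    0  1 ]
  [ 0   0    0  0 ]

[[1, -4, 1/3, 0], [0, 0, 0, 1], [0, 0, 0, 0]]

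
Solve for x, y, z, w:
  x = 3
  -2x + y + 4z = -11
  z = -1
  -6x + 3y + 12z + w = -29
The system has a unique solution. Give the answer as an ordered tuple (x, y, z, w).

Form the augmented matrix and row-reduce:
  [  1  0   0  0  |    3 ]
  [ -2  1   4  0  |  -11 ]
  [  0  0   1  0  |   -1 ]
  [ -6  3  12  1  |  -29 ]
Add 2 times R1 to R2.
  [  1  0   0  0  |    3 ]
  [  0  1   4  0  |   -5 ]
  [  0  0   1  0  |   -1 ]
  [ -6  3  12  1  |  -29 ]
Add 6 times R1 to R4.
  [ 1  0   0  0  |    3 ]
  [ 0  1   4  0  |   -5 ]
  [ 0  0   1  0  |   -1 ]
  [ 0  3  12  1  |  -11 ]
Subtract 3 times R2 from R4.
  [ 1  0  0  0  |   3 ]
  [ 0  1  4  0  |  -5 ]
  [ 0  0  1  0  |  -1 ]
  [ 0  0  0  1  |   4 ]
Subtract 4 times R3 from R2.
  [ 1  0  0  0  |   3 ]
  [ 0  1  0  0  |  -1 ]
  [ 0  0  1  0  |  -1 ]
  [ 0  0  0  1  |   4 ]
Reading off the last column: x = 3, y = -1, z = -1, w = 4.

(3, -1, -1, 4)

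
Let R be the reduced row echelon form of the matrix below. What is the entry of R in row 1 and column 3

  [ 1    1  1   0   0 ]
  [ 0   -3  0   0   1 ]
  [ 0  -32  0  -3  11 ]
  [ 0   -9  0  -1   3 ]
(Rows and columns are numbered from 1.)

Multiply ρ2 by -1/3.
  [ 1    1  1   0     0 ]
  [ 0    1  0   0  -1/3 ]
  [ 0  -32  0  -3    11 ]
  [ 0   -9  0  -1     3 ]
Add 32 times ρ2 to ρ3.
  [ 1   1  1   0     0 ]
  [ 0   1  0   0  -1/3 ]
  [ 0   0  0  -3   1/3 ]
  [ 0  -9  0  -1     3 ]
Add 9 times ρ2 to ρ4.
  [ 1  1  1   0     0 ]
  [ 0  1  0   0  -1/3 ]
  [ 0  0  0  -3   1/3 ]
  [ 0  0  0  -1     0 ]
Multiply ρ3 by -1/3.
  [ 1  1  1   0     0 ]
  [ 0  1  0   0  -1/3 ]
  [ 0  0  0   1  -1/9 ]
  [ 0  0  0  -1     0 ]
Add ρ3 to ρ4.
  [ 1  1  1  0     0 ]
  [ 0  1  0  0  -1/3 ]
  [ 0  0  0  1  -1/9 ]
  [ 0  0  0  0  -1/9 ]
Multiply ρ4 by -9.
  [ 1  1  1  0     0 ]
  [ 0  1  0  0  -1/3 ]
  [ 0  0  0  1  -1/9 ]
  [ 0  0  0  0     1 ]
Add 1/9 times ρ4 to ρ3.
  [ 1  1  1  0     0 ]
  [ 0  1  0  0  -1/3 ]
  [ 0  0  0  1     0 ]
  [ 0  0  0  0     1 ]
Add 1/3 times ρ4 to ρ2.
  [ 1  1  1  0  0 ]
  [ 0  1  0  0  0 ]
  [ 0  0  0  1  0 ]
  [ 0  0  0  0  1 ]
Subtract ρ2 from ρ1.
  [ 1  0  1  0  0 ]
  [ 0  1  0  0  0 ]
  [ 0  0  0  1  0 ]
  [ 0  0  0  0  1 ]

1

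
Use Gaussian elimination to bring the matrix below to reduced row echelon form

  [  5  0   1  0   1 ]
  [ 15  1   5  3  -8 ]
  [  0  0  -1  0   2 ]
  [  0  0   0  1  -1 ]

[[1, 0, 0, 0, 3/5], [0, 1, 0, 0, -4], [0, 0, 1, 0, -2], [0, 0, 0, 1, -1]]

R1 ← 1/5·R1
  [  1  0  1/5  0  1/5 ]
  [ 15  1    5  3   -8 ]
  [  0  0   -1  0    2 ]
  [  0  0    0  1   -1 ]
R2 ← R2 − 15·R1
  [ 1  0  1/5  0  1/5 ]
  [ 0  1    2  3  -11 ]
  [ 0  0   -1  0    2 ]
  [ 0  0    0  1   -1 ]
R3 ← -1·R3
  [ 1  0  1/5  0  1/5 ]
  [ 0  1    2  3  -11 ]
  [ 0  0    1  0   -2 ]
  [ 0  0    0  1   -1 ]
R2 ← R2 − 3·R4
  [ 1  0  1/5  0  1/5 ]
  [ 0  1    2  0   -8 ]
  [ 0  0    1  0   -2 ]
  [ 0  0    0  1   -1 ]
R2 ← R2 − 2·R3
  [ 1  0  1/5  0  1/5 ]
  [ 0  1    0  0   -4 ]
  [ 0  0    1  0   -2 ]
  [ 0  0    0  1   -1 ]
R1 ← R1 − 1/5·R3
  [ 1  0  0  0  3/5 ]
  [ 0  1  0  0   -4 ]
  [ 0  0  1  0   -2 ]
  [ 0  0  0  1   -1 ]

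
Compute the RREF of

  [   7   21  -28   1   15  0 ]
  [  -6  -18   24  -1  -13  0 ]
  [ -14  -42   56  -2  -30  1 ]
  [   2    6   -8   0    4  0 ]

[[1, 3, -4, 0, 2, 0], [0, 0, 0, 1, 1, 0], [0, 0, 0, 0, 0, 1], [0, 0, 0, 0, 0, 0]]

R1 → 1/7·R1
  [   1    3  -4  1/7  15/7  0 ]
  [  -6  -18  24   -1   -13  0 ]
  [ -14  -42  56   -2   -30  1 ]
  [   2    6  -8    0     4  0 ]
R2 → R2 + 6·R1
  [   1    3  -4   1/7  15/7  0 ]
  [   0    0   0  -1/7  -1/7  0 ]
  [ -14  -42  56    -2   -30  1 ]
  [   2    6  -8     0     4  0 ]
R3 → R3 + 14·R1
  [ 1  3  -4   1/7  15/7  0 ]
  [ 0  0   0  -1/7  -1/7  0 ]
  [ 0  0   0     0     0  1 ]
  [ 2  6  -8     0     4  0 ]
R4 → R4 − 2·R1
  [ 1  3  -4   1/7  15/7  0 ]
  [ 0  0   0  -1/7  -1/7  0 ]
  [ 0  0   0     0     0  1 ]
  [ 0  0   0  -2/7  -2/7  0 ]
R2 → -7·R2
  [ 1  3  -4   1/7  15/7  0 ]
  [ 0  0   0     1     1  0 ]
  [ 0  0   0     0     0  1 ]
  [ 0  0   0  -2/7  -2/7  0 ]
R4 → R4 + 2/7·R2
  [ 1  3  -4  1/7  15/7  0 ]
  [ 0  0   0    1     1  0 ]
  [ 0  0   0    0     0  1 ]
  [ 0  0   0    0     0  0 ]
R1 → R1 − 1/7·R2
  [ 1  3  -4  0  2  0 ]
  [ 0  0   0  1  1  0 ]
  [ 0  0   0  0  0  1 ]
  [ 0  0   0  0  0  0 ]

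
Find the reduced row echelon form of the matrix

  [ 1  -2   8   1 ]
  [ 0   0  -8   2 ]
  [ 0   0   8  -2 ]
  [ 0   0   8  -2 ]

r2 := -1/8·r2
  [ 1  -2  8     1 ]
  [ 0   0  1  -1/4 ]
  [ 0   0  8    -2 ]
  [ 0   0  8    -2 ]
r3 := r3 − 8·r2
  [ 1  -2  8     1 ]
  [ 0   0  1  -1/4 ]
  [ 0   0  0     0 ]
  [ 0   0  8    -2 ]
r4 := r4 − 8·r2
  [ 1  -2  8     1 ]
  [ 0   0  1  -1/4 ]
  [ 0   0  0     0 ]
  [ 0   0  0     0 ]
r1 := r1 − 8·r2
  [ 1  -2  0     3 ]
  [ 0   0  1  -1/4 ]
  [ 0   0  0     0 ]
  [ 0   0  0     0 ]

[[1, -2, 0, 3], [0, 0, 1, -1/4], [0, 0, 0, 0], [0, 0, 0, 0]]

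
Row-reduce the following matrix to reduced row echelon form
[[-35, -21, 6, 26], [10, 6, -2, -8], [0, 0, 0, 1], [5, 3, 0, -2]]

Multiply r1 by -1/35.
  [  1  3/5  -6/35  -26/35 ]
  [ 10    6     -2      -8 ]
  [  0    0      0       1 ]
  [  5    3      0      -2 ]
Subtract 10 times r1 from r2.
  [ 1  3/5  -6/35  -26/35 ]
  [ 0    0   -2/7    -4/7 ]
  [ 0    0      0       1 ]
  [ 5    3      0      -2 ]
Subtract 5 times r1 from r4.
  [ 1  3/5  -6/35  -26/35 ]
  [ 0    0   -2/7    -4/7 ]
  [ 0    0      0       1 ]
  [ 0    0    6/7    12/7 ]
Multiply r2 by -7/2.
  [ 1  3/5  -6/35  -26/35 ]
  [ 0    0      1       2 ]
  [ 0    0      0       1 ]
  [ 0    0    6/7    12/7 ]
Subtract 6/7 times r2 from r4.
  [ 1  3/5  -6/35  -26/35 ]
  [ 0    0      1       2 ]
  [ 0    0      0       1 ]
  [ 0    0      0       0 ]
Subtract 2 times r3 from r2.
  [ 1  3/5  -6/35  -26/35 ]
  [ 0    0      1       0 ]
  [ 0    0      0       1 ]
  [ 0    0      0       0 ]
Add 26/35 times r3 to r1.
  [ 1  3/5  -6/35  0 ]
  [ 0    0      1  0 ]
  [ 0    0      0  1 ]
  [ 0    0      0  0 ]
Add 6/35 times r2 to r1.
  [ 1  3/5  0  0 ]
  [ 0    0  1  0 ]
  [ 0    0  0  1 ]
  [ 0    0  0  0 ]

[[1, 3/5, 0, 0], [0, 0, 1, 0], [0, 0, 0, 1], [0, 0, 0, 0]]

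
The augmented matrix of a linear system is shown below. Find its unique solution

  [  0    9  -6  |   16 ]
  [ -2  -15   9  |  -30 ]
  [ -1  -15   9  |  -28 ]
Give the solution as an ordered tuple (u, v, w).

R1 <-> R2
  [ -2  -15   9  |  -30 ]
  [  0    9  -6  |   16 ]
  [ -1  -15   9  |  -28 ]
R1 ← -1/2·R1
  [  1  15/2  -9/2  |   15 ]
  [  0     9    -6  |   16 ]
  [ -1   -15     9  |  -28 ]
R3 ← R3 + R1
  [ 1   15/2  -9/2  |   15 ]
  [ 0      9    -6  |   16 ]
  [ 0  -15/2   9/2  |  -13 ]
R2 ← 1/9·R2
  [ 1   15/2  -9/2  |    15 ]
  [ 0      1  -2/3  |  16/9 ]
  [ 0  -15/2   9/2  |   -13 ]
R3 ← R3 + 15/2·R2
  [ 1  15/2  -9/2  |    15 ]
  [ 0     1  -2/3  |  16/9 ]
  [ 0     0  -1/2  |   1/3 ]
R3 ← -2·R3
  [ 1  15/2  -9/2  |    15 ]
  [ 0     1  -2/3  |  16/9 ]
  [ 0     0     1  |  -2/3 ]
R2 ← R2 + 2/3·R3
  [ 1  15/2  -9/2  |    15 ]
  [ 0     1     0  |   4/3 ]
  [ 0     0     1  |  -2/3 ]
R1 ← R1 + 9/2·R3
  [ 1  15/2  0  |    12 ]
  [ 0     1  0  |   4/3 ]
  [ 0     0  1  |  -2/3 ]
R1 ← R1 − 15/2·R2
  [ 1  0  0  |     2 ]
  [ 0  1  0  |   4/3 ]
  [ 0  0  1  |  -2/3 ]
Reading off the last column: u = 2, v = 4/3, w = -2/3.

(2, 4/3, -2/3)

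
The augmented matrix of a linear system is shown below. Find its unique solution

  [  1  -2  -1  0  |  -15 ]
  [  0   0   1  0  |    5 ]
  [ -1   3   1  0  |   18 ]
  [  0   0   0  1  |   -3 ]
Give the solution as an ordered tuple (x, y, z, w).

R3 -> R3 + R1
  [ 1  -2  -1  0  |  -15 ]
  [ 0   0   1  0  |    5 ]
  [ 0   1   0  0  |    3 ]
  [ 0   0   0  1  |   -3 ]
R2 <-> R3
  [ 1  -2  -1  0  |  -15 ]
  [ 0   1   0  0  |    3 ]
  [ 0   0   1  0  |    5 ]
  [ 0   0   0  1  |   -3 ]
R1 -> R1 + R3
  [ 1  -2  0  0  |  -10 ]
  [ 0   1  0  0  |    3 ]
  [ 0   0  1  0  |    5 ]
  [ 0   0  0  1  |   -3 ]
R1 -> R1 + 2·R2
  [ 1  0  0  0  |  -4 ]
  [ 0  1  0  0  |   3 ]
  [ 0  0  1  0  |   5 ]
  [ 0  0  0  1  |  -3 ]
Reading off the last column: x = -4, y = 3, z = 5, w = -3.

(-4, 3, 5, -3)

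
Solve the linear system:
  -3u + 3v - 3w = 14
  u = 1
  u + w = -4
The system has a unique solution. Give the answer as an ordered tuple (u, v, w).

(1, 2/3, -5)

Form the augmented matrix and row-reduce:
  [ -3  3  -3  |  14 ]
  [  1  0   0  |   1 ]
  [  1  0   1  |  -4 ]
Multiply R1 by -1/3.
  [ 1  -1  1  |  -14/3 ]
  [ 1   0  0  |      1 ]
  [ 1   0  1  |     -4 ]
Subtract R1 from R2.
  [ 1  -1   1  |  -14/3 ]
  [ 0   1  -1  |   17/3 ]
  [ 1   0   1  |     -4 ]
Subtract R1 from R3.
  [ 1  -1   1  |  -14/3 ]
  [ 0   1  -1  |   17/3 ]
  [ 0   1   0  |    2/3 ]
Subtract R2 from R3.
  [ 1  -1   1  |  -14/3 ]
  [ 0   1  -1  |   17/3 ]
  [ 0   0   1  |     -5 ]
Add R3 to R2.
  [ 1  -1  1  |  -14/3 ]
  [ 0   1  0  |    2/3 ]
  [ 0   0  1  |     -5 ]
Subtract R3 from R1.
  [ 1  -1  0  |  1/3 ]
  [ 0   1  0  |  2/3 ]
  [ 0   0  1  |   -5 ]
Add R2 to R1.
  [ 1  0  0  |    1 ]
  [ 0  1  0  |  2/3 ]
  [ 0  0  1  |   -5 ]
Reading off the last column: u = 1, v = 2/3, w = -5.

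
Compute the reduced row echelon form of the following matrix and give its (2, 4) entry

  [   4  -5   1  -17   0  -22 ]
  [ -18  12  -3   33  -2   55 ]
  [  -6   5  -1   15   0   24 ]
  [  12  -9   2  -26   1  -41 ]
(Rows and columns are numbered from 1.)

4

ρ1 ← 1/4·ρ1
ρ2 ← ρ2 + 18·ρ1
ρ3 ← ρ3 + 6·ρ1
ρ4 ← ρ4 − 12·ρ1
ρ2 ← -2/21·ρ2
ρ3 ← ρ3 + 5/2·ρ2
ρ4 ← ρ4 − 6·ρ2
ρ3 ← 7·ρ3
ρ4 ← ρ4 + 1/7·ρ3
ρ4 ← 3·ρ4
ρ3 ← ρ3 − 10/3·ρ4
ρ2 ← ρ2 − 4/21·ρ4
ρ2 ← ρ2 + 1/7·ρ3
ρ1 ← ρ1 − 1/4·ρ3
ρ1 ← ρ1 + 5/4·ρ2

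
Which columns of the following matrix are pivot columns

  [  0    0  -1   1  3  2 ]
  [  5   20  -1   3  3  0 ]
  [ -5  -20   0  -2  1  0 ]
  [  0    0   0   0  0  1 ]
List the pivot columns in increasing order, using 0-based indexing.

0, 2, 4, 5

r1 <=> r2
  [  5   20  -1   3  3  0 ]
  [  0    0  -1   1  3  2 ]
  [ -5  -20   0  -2  1  0 ]
  [  0    0   0   0  0  1 ]
r1 := 1/5·r1
  [  1    4  -1/5  3/5  3/5  0 ]
  [  0    0    -1    1    3  2 ]
  [ -5  -20     0   -2    1  0 ]
  [  0    0     0    0    0  1 ]
r3 := r3 + 5·r1
  [ 1  4  -1/5  3/5  3/5  0 ]
  [ 0  0    -1    1    3  2 ]
  [ 0  0    -1    1    4  0 ]
  [ 0  0     0    0    0  1 ]
r2 := -1·r2
  [ 1  4  -1/5  3/5  3/5   0 ]
  [ 0  0     1   -1   -3  -2 ]
  [ 0  0    -1    1    4   0 ]
  [ 0  0     0    0    0   1 ]
r3 := r3 + r2
  [ 1  4  -1/5  3/5  3/5   0 ]
  [ 0  0     1   -1   -3  -2 ]
  [ 0  0     0    0    1  -2 ]
  [ 0  0     0    0    0   1 ]
r3 := r3 + 2·r4
  [ 1  4  -1/5  3/5  3/5   0 ]
  [ 0  0     1   -1   -3  -2 ]
  [ 0  0     0    0    1   0 ]
  [ 0  0     0    0    0   1 ]
r2 := r2 + 2·r4
  [ 1  4  -1/5  3/5  3/5  0 ]
  [ 0  0     1   -1   -3  0 ]
  [ 0  0     0    0    1  0 ]
  [ 0  0     0    0    0  1 ]
r2 := r2 + 3·r3
  [ 1  4  -1/5  3/5  3/5  0 ]
  [ 0  0     1   -1    0  0 ]
  [ 0  0     0    0    1  0 ]
  [ 0  0     0    0    0  1 ]
r1 := r1 − 3/5·r3
  [ 1  4  -1/5  3/5  0  0 ]
  [ 0  0     1   -1  0  0 ]
  [ 0  0     0    0  1  0 ]
  [ 0  0     0    0  0  1 ]
r1 := r1 + 1/5·r2
  [ 1  4  0  2/5  0  0 ]
  [ 0  0  1   -1  0  0 ]
  [ 0  0  0    0  1  0 ]
  [ 0  0  0    0  0  1 ]
Pivot columns are the columns containing a leading 1.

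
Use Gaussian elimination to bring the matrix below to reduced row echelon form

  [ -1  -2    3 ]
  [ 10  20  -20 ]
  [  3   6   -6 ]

r1 → -1·r1
  [  1   2   -3 ]
  [ 10  20  -20 ]
  [  3   6   -6 ]
r2 → r2 − 10·r1
  [ 1  2  -3 ]
  [ 0  0  10 ]
  [ 3  6  -6 ]
r3 → r3 − 3·r1
  [ 1  2  -3 ]
  [ 0  0  10 ]
  [ 0  0   3 ]
r2 → 1/10·r2
  [ 1  2  -3 ]
  [ 0  0   1 ]
  [ 0  0   3 ]
r3 → r3 − 3·r2
  [ 1  2  -3 ]
  [ 0  0   1 ]
  [ 0  0   0 ]
r1 → r1 + 3·r2
  [ 1  2  0 ]
  [ 0  0  1 ]
  [ 0  0  0 ]

[[1, 2, 0], [0, 0, 1], [0, 0, 0]]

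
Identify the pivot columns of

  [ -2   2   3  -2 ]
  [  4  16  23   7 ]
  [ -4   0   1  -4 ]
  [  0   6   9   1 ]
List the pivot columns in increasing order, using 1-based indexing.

ρ1 := -1/2·ρ1
  [  1  -1  -3/2   1 ]
  [  4  16    23   7 ]
  [ -4   0     1  -4 ]
  [  0   6     9   1 ]
ρ2 := ρ2 − 4·ρ1
  [  1  -1  -3/2   1 ]
  [  0  20    29   3 ]
  [ -4   0     1  -4 ]
  [  0   6     9   1 ]
ρ3 := ρ3 + 4·ρ1
  [ 1  -1  -3/2  1 ]
  [ 0  20    29  3 ]
  [ 0  -4    -5  0 ]
  [ 0   6     9  1 ]
ρ2 := 1/20·ρ2
  [ 1  -1   -3/2     1 ]
  [ 0   1  29/20  3/20 ]
  [ 0  -4     -5     0 ]
  [ 0   6      9     1 ]
ρ3 := ρ3 + 4·ρ2
  [ 1  -1   -3/2     1 ]
  [ 0   1  29/20  3/20 ]
  [ 0   0    4/5   3/5 ]
  [ 0   6      9     1 ]
ρ4 := ρ4 − 6·ρ2
  [ 1  -1   -3/2     1 ]
  [ 0   1  29/20  3/20 ]
  [ 0   0    4/5   3/5 ]
  [ 0   0   3/10  1/10 ]
ρ3 := 5/4·ρ3
  [ 1  -1   -3/2     1 ]
  [ 0   1  29/20  3/20 ]
  [ 0   0      1   3/4 ]
  [ 0   0   3/10  1/10 ]
ρ4 := ρ4 − 3/10·ρ3
  [ 1  -1   -3/2     1 ]
  [ 0   1  29/20  3/20 ]
  [ 0   0      1   3/4 ]
  [ 0   0      0  -1/8 ]
ρ4 := -8·ρ4
  [ 1  -1   -3/2     1 ]
  [ 0   1  29/20  3/20 ]
  [ 0   0      1   3/4 ]
  [ 0   0      0     1 ]
ρ3 := ρ3 − 3/4·ρ4
  [ 1  -1   -3/2     1 ]
  [ 0   1  29/20  3/20 ]
  [ 0   0      1     0 ]
  [ 0   0      0     1 ]
ρ2 := ρ2 − 3/20·ρ4
  [ 1  -1   -3/2  1 ]
  [ 0   1  29/20  0 ]
  [ 0   0      1  0 ]
  [ 0   0      0  1 ]
ρ1 := ρ1 − ρ4
  [ 1  -1   -3/2  0 ]
  [ 0   1  29/20  0 ]
  [ 0   0      1  0 ]
  [ 0   0      0  1 ]
ρ2 := ρ2 − 29/20·ρ3
  [ 1  -1  -3/2  0 ]
  [ 0   1     0  0 ]
  [ 0   0     1  0 ]
  [ 0   0     0  1 ]
ρ1 := ρ1 + 3/2·ρ3
  [ 1  -1  0  0 ]
  [ 0   1  0  0 ]
  [ 0   0  1  0 ]
  [ 0   0  0  1 ]
ρ1 := ρ1 + ρ2
  [ 1  0  0  0 ]
  [ 0  1  0  0 ]
  [ 0  0  1  0 ]
  [ 0  0  0  1 ]
Pivot columns are the columns containing a leading 1.

1, 2, 3, 4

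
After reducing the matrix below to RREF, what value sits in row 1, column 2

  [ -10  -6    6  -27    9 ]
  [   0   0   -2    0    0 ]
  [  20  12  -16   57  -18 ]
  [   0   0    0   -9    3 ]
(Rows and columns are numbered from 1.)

3/5

R1 ← -1/10·R1
  [  1  3/5  -3/5  27/10  -9/10 ]
  [  0    0    -2      0      0 ]
  [ 20   12   -16     57    -18 ]
  [  0    0     0     -9      3 ]
R3 ← R3 − 20·R1
  [ 1  3/5  -3/5  27/10  -9/10 ]
  [ 0    0    -2      0      0 ]
  [ 0    0    -4      3      0 ]
  [ 0    0     0     -9      3 ]
R2 ← -1/2·R2
  [ 1  3/5  -3/5  27/10  -9/10 ]
  [ 0    0     1      0      0 ]
  [ 0    0    -4      3      0 ]
  [ 0    0     0     -9      3 ]
R3 ← R3 + 4·R2
  [ 1  3/5  -3/5  27/10  -9/10 ]
  [ 0    0     1      0      0 ]
  [ 0    0     0      3      0 ]
  [ 0    0     0     -9      3 ]
R3 ← 1/3·R3
  [ 1  3/5  -3/5  27/10  -9/10 ]
  [ 0    0     1      0      0 ]
  [ 0    0     0      1      0 ]
  [ 0    0     0     -9      3 ]
R4 ← R4 + 9·R3
  [ 1  3/5  -3/5  27/10  -9/10 ]
  [ 0    0     1      0      0 ]
  [ 0    0     0      1      0 ]
  [ 0    0     0      0      3 ]
R4 ← 1/3·R4
  [ 1  3/5  -3/5  27/10  -9/10 ]
  [ 0    0     1      0      0 ]
  [ 0    0     0      1      0 ]
  [ 0    0     0      0      1 ]
R1 ← R1 + 9/10·R4
  [ 1  3/5  -3/5  27/10  0 ]
  [ 0    0     1      0  0 ]
  [ 0    0     0      1  0 ]
  [ 0    0     0      0  1 ]
R1 ← R1 − 27/10·R3
  [ 1  3/5  -3/5  0  0 ]
  [ 0    0     1  0  0 ]
  [ 0    0     0  1  0 ]
  [ 0    0     0  0  1 ]
R1 ← R1 + 3/5·R2
  [ 1  3/5  0  0  0 ]
  [ 0    0  1  0  0 ]
  [ 0    0  0  1  0 ]
  [ 0    0  0  0  1 ]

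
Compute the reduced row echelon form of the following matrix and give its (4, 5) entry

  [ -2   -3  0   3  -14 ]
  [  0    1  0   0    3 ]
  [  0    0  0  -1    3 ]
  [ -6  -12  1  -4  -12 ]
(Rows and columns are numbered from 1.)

-3

r1 := -1/2·r1
  [  1  3/2  0  -3/2    7 ]
  [  0    1  0     0    3 ]
  [  0    0  0    -1    3 ]
  [ -6  -12  1    -4  -12 ]
r4 := r4 + 6·r1
  [ 1  3/2  0  -3/2   7 ]
  [ 0    1  0     0   3 ]
  [ 0    0  0    -1   3 ]
  [ 0   -3  1   -13  30 ]
r4 := r4 + 3·r2
  [ 1  3/2  0  -3/2   7 ]
  [ 0    1  0     0   3 ]
  [ 0    0  0    -1   3 ]
  [ 0    0  1   -13  39 ]
r3 <=> r4
  [ 1  3/2  0  -3/2   7 ]
  [ 0    1  0     0   3 ]
  [ 0    0  1   -13  39 ]
  [ 0    0  0    -1   3 ]
r4 := -1·r4
  [ 1  3/2  0  -3/2   7 ]
  [ 0    1  0     0   3 ]
  [ 0    0  1   -13  39 ]
  [ 0    0  0     1  -3 ]
r3 := r3 + 13·r4
  [ 1  3/2  0  -3/2   7 ]
  [ 0    1  0     0   3 ]
  [ 0    0  1     0   0 ]
  [ 0    0  0     1  -3 ]
r1 := r1 + 3/2·r4
  [ 1  3/2  0  0  5/2 ]
  [ 0    1  0  0    3 ]
  [ 0    0  1  0    0 ]
  [ 0    0  0  1   -3 ]
r1 := r1 − 3/2·r2
  [ 1  0  0  0  -2 ]
  [ 0  1  0  0   3 ]
  [ 0  0  1  0   0 ]
  [ 0  0  0  1  -3 ]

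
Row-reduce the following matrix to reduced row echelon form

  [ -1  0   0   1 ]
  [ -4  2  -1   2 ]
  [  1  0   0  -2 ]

[[1, 0, 0, 0], [0, 1, -1/2, 0], [0, 0, 0, 1]]

R1 ← -1·R1
  [  1  0   0  -1 ]
  [ -4  2  -1   2 ]
  [  1  0   0  -2 ]
R2 ← R2 + 4·R1
  [ 1  0   0  -1 ]
  [ 0  2  -1  -2 ]
  [ 1  0   0  -2 ]
R3 ← R3 − R1
  [ 1  0   0  -1 ]
  [ 0  2  -1  -2 ]
  [ 0  0   0  -1 ]
R2 ← 1/2·R2
  [ 1  0     0  -1 ]
  [ 0  1  -1/2  -1 ]
  [ 0  0     0  -1 ]
R3 ← -1·R3
  [ 1  0     0  -1 ]
  [ 0  1  -1/2  -1 ]
  [ 0  0     0   1 ]
R2 ← R2 + R3
  [ 1  0     0  -1 ]
  [ 0  1  -1/2   0 ]
  [ 0  0     0   1 ]
R1 ← R1 + R3
  [ 1  0     0  0 ]
  [ 0  1  -1/2  0 ]
  [ 0  0     0  1 ]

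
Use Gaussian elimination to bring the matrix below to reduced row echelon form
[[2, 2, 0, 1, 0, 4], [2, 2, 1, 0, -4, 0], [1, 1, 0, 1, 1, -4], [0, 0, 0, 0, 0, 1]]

r1 -> 1/2·r1
  [ 1  1  0  1/2   0   2 ]
  [ 2  2  1    0  -4   0 ]
  [ 1  1  0    1   1  -4 ]
  [ 0  0  0    0   0   1 ]
r2 -> r2 − 2·r1
  [ 1  1  0  1/2   0   2 ]
  [ 0  0  1   -1  -4  -4 ]
  [ 1  1  0    1   1  -4 ]
  [ 0  0  0    0   0   1 ]
r3 -> r3 − r1
  [ 1  1  0  1/2   0   2 ]
  [ 0  0  1   -1  -4  -4 ]
  [ 0  0  0  1/2   1  -6 ]
  [ 0  0  0    0   0   1 ]
r3 -> 2·r3
  [ 1  1  0  1/2   0    2 ]
  [ 0  0  1   -1  -4   -4 ]
  [ 0  0  0    1   2  -12 ]
  [ 0  0  0    0   0    1 ]
r3 -> r3 + 12·r4
  [ 1  1  0  1/2   0   2 ]
  [ 0  0  1   -1  -4  -4 ]
  [ 0  0  0    1   2   0 ]
  [ 0  0  0    0   0   1 ]
r2 -> r2 + 4·r4
  [ 1  1  0  1/2   0  2 ]
  [ 0  0  1   -1  -4  0 ]
  [ 0  0  0    1   2  0 ]
  [ 0  0  0    0   0  1 ]
r1 -> r1 − 2·r4
  [ 1  1  0  1/2   0  0 ]
  [ 0  0  1   -1  -4  0 ]
  [ 0  0  0    1   2  0 ]
  [ 0  0  0    0   0  1 ]
r2 -> r2 + r3
  [ 1  1  0  1/2   0  0 ]
  [ 0  0  1    0  -2  0 ]
  [ 0  0  0    1   2  0 ]
  [ 0  0  0    0   0  1 ]
r1 -> r1 − 1/2·r3
  [ 1  1  0  0  -1  0 ]
  [ 0  0  1  0  -2  0 ]
  [ 0  0  0  1   2  0 ]
  [ 0  0  0  0   0  1 ]

[[1, 1, 0, 0, -1, 0], [0, 0, 1, 0, -2, 0], [0, 0, 0, 1, 2, 0], [0, 0, 0, 0, 0, 1]]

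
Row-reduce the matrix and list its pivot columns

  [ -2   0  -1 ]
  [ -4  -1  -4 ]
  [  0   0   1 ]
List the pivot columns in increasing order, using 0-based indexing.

0, 1, 2

r1 ← -1/2·r1
  [  1   0  1/2 ]
  [ -4  -1   -4 ]
  [  0   0    1 ]
r2 ← r2 + 4·r1
  [ 1   0  1/2 ]
  [ 0  -1   -2 ]
  [ 0   0    1 ]
r2 ← -1·r2
  [ 1  0  1/2 ]
  [ 0  1    2 ]
  [ 0  0    1 ]
r2 ← r2 − 2·r3
  [ 1  0  1/2 ]
  [ 0  1    0 ]
  [ 0  0    1 ]
r1 ← r1 − 1/2·r3
  [ 1  0  0 ]
  [ 0  1  0 ]
  [ 0  0  1 ]
Pivot columns are the columns containing a leading 1.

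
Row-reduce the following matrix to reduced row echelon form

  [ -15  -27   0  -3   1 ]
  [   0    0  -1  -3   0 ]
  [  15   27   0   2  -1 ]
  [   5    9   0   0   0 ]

[[1, 9/5, 0, 0, 0], [0, 0, 1, 0, 0], [0, 0, 0, 1, 0], [0, 0, 0, 0, 1]]

R1 -> -1/15·R1
  [  1  9/5   0  1/5  -1/15 ]
  [  0    0  -1   -3      0 ]
  [ 15   27   0    2     -1 ]
  [  5    9   0    0      0 ]
R3 -> R3 − 15·R1
  [ 1  9/5   0  1/5  -1/15 ]
  [ 0    0  -1   -3      0 ]
  [ 0    0   0   -1      0 ]
  [ 5    9   0    0      0 ]
R4 -> R4 − 5·R1
  [ 1  9/5   0  1/5  -1/15 ]
  [ 0    0  -1   -3      0 ]
  [ 0    0   0   -1      0 ]
  [ 0    0   0   -1    1/3 ]
R2 -> -1·R2
  [ 1  9/5  0  1/5  -1/15 ]
  [ 0    0  1    3      0 ]
  [ 0    0  0   -1      0 ]
  [ 0    0  0   -1    1/3 ]
R3 -> -1·R3
  [ 1  9/5  0  1/5  -1/15 ]
  [ 0    0  1    3      0 ]
  [ 0    0  0    1      0 ]
  [ 0    0  0   -1    1/3 ]
R4 -> R4 + R3
  [ 1  9/5  0  1/5  -1/15 ]
  [ 0    0  1    3      0 ]
  [ 0    0  0    1      0 ]
  [ 0    0  0    0    1/3 ]
R4 -> 3·R4
  [ 1  9/5  0  1/5  -1/15 ]
  [ 0    0  1    3      0 ]
  [ 0    0  0    1      0 ]
  [ 0    0  0    0      1 ]
R1 -> R1 + 1/15·R4
  [ 1  9/5  0  1/5  0 ]
  [ 0    0  1    3  0 ]
  [ 0    0  0    1  0 ]
  [ 0    0  0    0  1 ]
R2 -> R2 − 3·R3
  [ 1  9/5  0  1/5  0 ]
  [ 0    0  1    0  0 ]
  [ 0    0  0    1  0 ]
  [ 0    0  0    0  1 ]
R1 -> R1 − 1/5·R3
  [ 1  9/5  0  0  0 ]
  [ 0    0  1  0  0 ]
  [ 0    0  0  1  0 ]
  [ 0    0  0  0  1 ]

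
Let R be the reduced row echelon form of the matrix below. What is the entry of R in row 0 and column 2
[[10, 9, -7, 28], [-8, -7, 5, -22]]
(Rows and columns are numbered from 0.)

ρ1 := 1/10·ρ1
  [  1  9/10  -7/10  14/5 ]
  [ -8    -7      5   -22 ]
ρ2 := ρ2 + 8·ρ1
  [ 1  9/10  -7/10  14/5 ]
  [ 0   1/5   -3/5   2/5 ]
ρ2 := 5·ρ2
  [ 1  9/10  -7/10  14/5 ]
  [ 0     1     -3     2 ]
ρ1 := ρ1 − 9/10·ρ2
  [ 1  0   2  1 ]
  [ 0  1  -3  2 ]

2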